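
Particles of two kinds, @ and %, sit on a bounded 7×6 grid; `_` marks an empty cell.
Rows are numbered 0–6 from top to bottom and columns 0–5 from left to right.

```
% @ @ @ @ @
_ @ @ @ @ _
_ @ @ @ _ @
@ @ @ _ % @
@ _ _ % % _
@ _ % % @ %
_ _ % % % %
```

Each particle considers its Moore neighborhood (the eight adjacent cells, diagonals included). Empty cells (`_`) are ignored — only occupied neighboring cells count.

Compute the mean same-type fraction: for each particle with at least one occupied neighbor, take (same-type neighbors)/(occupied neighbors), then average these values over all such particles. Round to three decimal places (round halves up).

0.801

Row 0: (0,0)% 0/2 · (0,1)@ 3/4 · (0,2)@ 5/5 · (0,3)@ 5/5 · (0,4)@ 4/4 · (0,5)@ 2/2
Row 1: (1,1)@ 5/6 · (1,2)@ 8/8 · (1,3)@ 7/7 · (1,4)@ 6/6
Row 2: (2,1)@ 6/6 · (2,2)@ 7/7 · (2,3)@ 5/6 · (2,5)@ 2/3
Row 3: (3,0)@ 3/3 · (3,1)@ 5/5 · (3,2)@ 4/5 · (3,4)% 2/5 · (3,5)@ 1/3
Row 4: (4,0)@ 3/3 · (4,3)% 4/6 · (4,4)% 4/6
Row 5: (5,0)@ 1/1 · (5,2)% 4/4 · (5,3)% 6/7 · (5,4)@ 0/7 · (5,5)% 3/4
Row 6: (6,2)% 3/3 · (6,3)% 4/5 · (6,4)% 4/5 · (6,5)% 2/3
Sum over 31 particles: 0/2 + 3/4 + 5/5 + 5/5 + 4/4 + 2/2 + 5/6 + 8/8 + 7/7 + 6/6 + 6/6 + 7/7 + 5/6 + 2/3 + 3/3 + 5/5 + 4/5 + 2/5 + 1/3 + 3/3 + 4/6 + 4/6 + 1/1 + 4/4 + 6/7 + 0/7 + 3/4 + 3/3 + 4/5 + 4/5 + 2/3 = 5213/210; mean = 5213/210 ÷ 31 = 5213/6510 = 0.800768… → 0.801.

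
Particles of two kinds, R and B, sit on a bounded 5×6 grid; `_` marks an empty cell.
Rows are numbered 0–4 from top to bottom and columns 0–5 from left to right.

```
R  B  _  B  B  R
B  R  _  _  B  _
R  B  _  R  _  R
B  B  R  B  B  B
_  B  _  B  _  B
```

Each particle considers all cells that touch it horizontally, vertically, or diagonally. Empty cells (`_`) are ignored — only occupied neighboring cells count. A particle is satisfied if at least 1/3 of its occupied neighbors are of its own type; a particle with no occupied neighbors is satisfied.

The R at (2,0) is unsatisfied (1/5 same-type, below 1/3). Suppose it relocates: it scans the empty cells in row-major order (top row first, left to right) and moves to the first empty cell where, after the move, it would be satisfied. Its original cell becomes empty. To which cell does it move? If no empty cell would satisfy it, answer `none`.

(0,2)

Vacating (2,0). Empty cells in order:
  (0,2): 1/3 same-type → satisfied — stop here.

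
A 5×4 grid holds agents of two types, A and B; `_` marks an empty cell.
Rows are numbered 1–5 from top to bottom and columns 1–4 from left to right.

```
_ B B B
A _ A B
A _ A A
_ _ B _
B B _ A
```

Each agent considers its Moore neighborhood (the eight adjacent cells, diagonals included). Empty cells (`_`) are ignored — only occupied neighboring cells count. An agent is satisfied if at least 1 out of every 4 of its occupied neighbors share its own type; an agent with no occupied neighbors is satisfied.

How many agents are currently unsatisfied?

1

(1,2)B 1/3 satisfied
(1,3)B 3/4 satisfied
(1,4)B 2/3 satisfied
(2,1)A 1/2 satisfied
(2,3)A 2/6 satisfied
(2,4)B 2/5 satisfied
(3,1)A 1/1 satisfied
(3,3)A 2/4 satisfied
(3,4)A 2/4 satisfied
(4,3)B 1/4 satisfied
(5,1)B 1/1 satisfied
(5,2)B 2/2 satisfied
(5,4)A 0/1 not
Unsatisfied: (5,4) — 1 in total.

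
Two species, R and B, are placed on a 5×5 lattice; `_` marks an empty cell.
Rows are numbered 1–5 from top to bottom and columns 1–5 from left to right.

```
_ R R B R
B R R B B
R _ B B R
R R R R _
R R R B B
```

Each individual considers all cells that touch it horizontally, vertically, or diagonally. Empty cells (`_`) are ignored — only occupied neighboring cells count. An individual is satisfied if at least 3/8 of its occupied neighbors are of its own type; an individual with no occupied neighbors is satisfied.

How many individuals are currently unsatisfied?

Row 1: (1,2)R 3/4 ok · (1,3)R 3/5 ok · (1,4)B 2/5 ok · (1,5)R 0/3 unhappy
Row 2: (2,1)B 0/3 unhappy · (2,2)R 4/6 ok · (2,3)R 3/7 ok · (2,4)B 4/8 ok · (2,5)B 3/5 ok
Row 3: (3,1)R 3/4 ok · (3,3)B 2/7 unhappy · (3,4)B 3/7 ok · (3,5)R 1/4 unhappy
Row 4: (4,1)R 4/4 ok · (4,2)R 6/7 ok · (4,3)R 4/7 ok · (4,4)R 3/7 ok
Row 5: (5,1)R 3/3 ok · (5,2)R 5/5 ok · (5,3)R 4/5 ok · (5,4)B 1/4 unhappy · (5,5)B 1/2 ok
Unsatisfied: (1,5), (2,1), (3,3), (3,5), (5,4) — 5 in total.

5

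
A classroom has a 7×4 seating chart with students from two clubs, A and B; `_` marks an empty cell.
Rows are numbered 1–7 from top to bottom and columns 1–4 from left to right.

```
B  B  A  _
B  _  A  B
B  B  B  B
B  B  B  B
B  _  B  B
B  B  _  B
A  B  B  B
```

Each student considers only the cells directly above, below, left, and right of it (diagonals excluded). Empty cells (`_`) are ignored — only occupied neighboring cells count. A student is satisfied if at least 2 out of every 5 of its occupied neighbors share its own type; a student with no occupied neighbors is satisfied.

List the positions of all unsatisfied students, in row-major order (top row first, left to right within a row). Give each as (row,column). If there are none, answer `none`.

(1,1)B 2/2 ✓
(1,2)B 1/2 ✓
(1,3)A 1/2 ✓
(2,1)B 2/2 ✓
(2,3)A 1/3 ✗
(2,4)B 1/2 ✓
(3,1)B 3/3 ✓
(3,2)B 3/3 ✓
(3,3)B 3/4 ✓
(3,4)B 3/3 ✓
(4,1)B 3/3 ✓
(4,2)B 3/3 ✓
(4,3)B 4/4 ✓
(4,4)B 3/3 ✓
(5,1)B 2/2 ✓
(5,3)B 2/2 ✓
(5,4)B 3/3 ✓
(6,1)B 2/3 ✓
(6,2)B 2/2 ✓
(6,4)B 2/2 ✓
(7,1)A 0/2 ✗
(7,2)B 2/3 ✓
(7,3)B 2/2 ✓
(7,4)B 2/2 ✓

(2,3), (7,1)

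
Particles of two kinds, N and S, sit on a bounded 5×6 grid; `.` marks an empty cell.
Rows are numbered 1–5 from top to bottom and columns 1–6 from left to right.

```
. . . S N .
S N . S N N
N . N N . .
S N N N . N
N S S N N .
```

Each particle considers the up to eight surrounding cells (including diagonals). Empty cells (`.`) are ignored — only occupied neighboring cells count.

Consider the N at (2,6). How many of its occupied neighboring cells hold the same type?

2

Occupied neighbors of (2,6): (1,5)=N, (2,5)=N.
Same type (N): 2 of 2.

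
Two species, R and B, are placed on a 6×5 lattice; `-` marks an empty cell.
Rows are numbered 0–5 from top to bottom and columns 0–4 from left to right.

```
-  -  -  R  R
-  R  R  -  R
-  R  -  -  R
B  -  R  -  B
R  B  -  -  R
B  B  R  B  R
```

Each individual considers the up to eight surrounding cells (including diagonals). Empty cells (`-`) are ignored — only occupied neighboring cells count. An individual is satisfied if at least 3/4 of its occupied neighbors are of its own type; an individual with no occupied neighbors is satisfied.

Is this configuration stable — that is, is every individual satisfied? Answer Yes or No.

No

Row 0: (0,3)R 3/3 ok · (0,4)R 2/2 ok
Row 1: (1,1)R 2/2 ok · (1,2)R 3/3 ok · (1,4)R 3/3 ok
Row 2: (2,1)R 3/4 ok · (2,4)R 1/2 unhappy
Row 3: (3,0)B 1/3 unhappy · (3,2)R 1/2 unhappy · (3,4)B 0/2 unhappy
Row 4: (4,0)R 0/4 unhappy · (4,1)B 3/6 unhappy · (4,4)R 1/3 unhappy
Row 5: (5,0)B 2/3 unhappy · (5,1)B 2/4 unhappy · (5,2)R 0/3 unhappy · (5,3)B 0/3 unhappy · (5,4)R 1/2 unhappy
For instance (2,4) has only 1/2 same-type neighbors, below 3/4.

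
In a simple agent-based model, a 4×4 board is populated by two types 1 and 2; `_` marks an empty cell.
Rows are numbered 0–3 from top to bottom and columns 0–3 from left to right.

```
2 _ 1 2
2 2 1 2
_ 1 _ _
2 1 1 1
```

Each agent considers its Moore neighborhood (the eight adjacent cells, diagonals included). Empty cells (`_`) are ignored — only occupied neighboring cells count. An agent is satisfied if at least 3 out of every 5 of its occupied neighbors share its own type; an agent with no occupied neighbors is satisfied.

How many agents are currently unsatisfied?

7

Row 0: (0,0)2 2/2 satisfied · (0,2)1 1/4 not · (0,3)2 1/3 not
Row 1: (1,0)2 2/3 satisfied · (1,1)2 2/5 not · (1,2)1 2/5 not · (1,3)2 1/3 not
Row 2: (2,1)1 3/6 not
Row 3: (3,0)2 0/2 not · (3,1)1 2/3 satisfied · (3,2)1 3/3 satisfied · (3,3)1 1/1 satisfied
Unsatisfied: (0,2), (0,3), (1,1), (1,2), (1,3), (2,1), (3,0) — 7 in total.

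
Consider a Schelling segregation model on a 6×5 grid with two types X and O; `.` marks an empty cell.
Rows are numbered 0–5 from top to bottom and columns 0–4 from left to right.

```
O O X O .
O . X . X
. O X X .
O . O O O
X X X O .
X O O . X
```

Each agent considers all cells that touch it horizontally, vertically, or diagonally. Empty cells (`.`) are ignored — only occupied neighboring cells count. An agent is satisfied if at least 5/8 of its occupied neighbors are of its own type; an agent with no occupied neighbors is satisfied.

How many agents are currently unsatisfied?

17

Row 0: (0,0)O 2/2 ✓ · (0,1)O 2/4 ✗ · (0,2)X 1/3 ✗ · (0,3)O 0/3 ✗
Row 1: (1,0)O 3/3 ✓ · (1,2)X 3/6 ✗ · (1,4)X 1/2 ✗
Row 2: (2,1)O 3/5 ✗ · (2,2)X 2/5 ✗ · (2,3)X 3/6 ✗
Row 3: (3,0)O 1/3 ✗ · (3,2)O 3/7 ✗ · (3,3)O 3/6 ✗ · (3,4)O 2/3 ✓
Row 4: (4,0)X 2/4 ✗ · (4,1)X 3/7 ✗ · (4,2)X 1/6 ✗ · (4,3)O 4/6 ✓
Row 5: (5,0)X 2/3 ✓ · (5,1)O 1/5 ✗ · (5,2)O 2/4 ✗ · (5,4)X 0/1 ✗
Unsatisfied: (0,1), (0,2), (0,3), (1,2), (1,4), (2,1), (2,2), (2,3), (3,0), (3,2), (3,3), (4,0), (4,1), (4,2), (5,1), (5,2), (5,4) — 17 in total.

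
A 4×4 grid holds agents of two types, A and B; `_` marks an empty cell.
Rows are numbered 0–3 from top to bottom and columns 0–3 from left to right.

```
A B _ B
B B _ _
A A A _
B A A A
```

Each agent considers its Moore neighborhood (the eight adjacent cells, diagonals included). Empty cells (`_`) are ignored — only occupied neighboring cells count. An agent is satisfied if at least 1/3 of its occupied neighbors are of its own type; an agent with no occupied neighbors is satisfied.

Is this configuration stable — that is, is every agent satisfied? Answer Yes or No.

(0,0)A 0/3 not
(0,1)B 2/3 satisfied
(0,3)B 0/0 satisfied
(1,0)B 2/5 satisfied
(1,1)B 2/6 satisfied
(2,0)A 2/5 satisfied
(2,1)A 4/7 satisfied
(2,2)A 4/5 satisfied
(3,0)B 0/3 not
(3,1)A 4/5 satisfied
(3,2)A 4/4 satisfied
(3,3)A 2/2 satisfied
For instance (0,0) has only 0/3 same-type neighbors, below 1/3.

No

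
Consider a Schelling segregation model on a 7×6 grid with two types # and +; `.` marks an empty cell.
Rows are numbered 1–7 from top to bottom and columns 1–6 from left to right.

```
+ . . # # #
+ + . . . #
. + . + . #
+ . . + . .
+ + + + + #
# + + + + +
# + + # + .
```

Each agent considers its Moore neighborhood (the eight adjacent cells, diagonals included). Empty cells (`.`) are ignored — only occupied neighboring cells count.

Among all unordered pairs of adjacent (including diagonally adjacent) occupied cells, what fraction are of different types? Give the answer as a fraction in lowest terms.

Scan each occupied cell's neighbors to the right and below (and the two forward diagonals) so each pair is counted once.
From row 1: 0 unlike of 6 pairs (running 0/6).
From row 2: 0 unlike of 4 pairs (running 0/10).
From row 3: 0 unlike of 2 pairs (running 0/12).
From row 4: 0 unlike of 5 pairs (running 0/17).
From row 5: 5 unlike of 21 pairs (running 5/38).
From row 6: 6 unlike of 19 pairs (running 11/57).
From row 7: 3 unlike of 4 pairs (running 14/61).
Total adjacent occupied pairs: 61; unlike-type pairs: 14.
14/61 is already in lowest terms.

14/61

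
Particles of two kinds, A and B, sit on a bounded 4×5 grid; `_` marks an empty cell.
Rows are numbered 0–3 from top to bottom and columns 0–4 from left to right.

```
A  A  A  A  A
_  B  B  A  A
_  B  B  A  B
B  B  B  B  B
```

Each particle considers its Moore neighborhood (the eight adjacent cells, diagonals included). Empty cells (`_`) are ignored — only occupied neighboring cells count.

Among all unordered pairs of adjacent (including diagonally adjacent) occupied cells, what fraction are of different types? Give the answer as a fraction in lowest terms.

8/23

Scan each occupied cell's neighbors to the right and below (and the two forward diagonals) so each pair is counted once.
From row 0: 6 unlike of 15 pairs (running 6/15).
From row 1: 5 unlike of 13 pairs (running 11/28).
From row 2: 5 unlike of 14 pairs (running 16/42).
From row 3: 0 unlike of 4 pairs (running 16/46).
Total adjacent occupied pairs: 46; unlike-type pairs: 16.
16/46 reduces to 8/23.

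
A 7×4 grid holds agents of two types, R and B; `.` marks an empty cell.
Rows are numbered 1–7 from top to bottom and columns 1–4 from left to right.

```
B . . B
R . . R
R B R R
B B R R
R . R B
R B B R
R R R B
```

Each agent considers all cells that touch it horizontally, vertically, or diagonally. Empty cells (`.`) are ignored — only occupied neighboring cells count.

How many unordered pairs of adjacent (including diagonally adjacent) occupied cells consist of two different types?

Scan each occupied cell's neighbors to the right and below (and the two forward diagonals) so each pair is counted once.
From row 1: 2 unlike of 2 pairs (running 2/2).
From row 2: 1 unlike of 4 pairs (running 3/6).
From row 3: 6 unlike of 13 pairs (running 9/19).
From row 4: 6 unlike of 10 pairs (running 15/29).
From row 5: 5 unlike of 8 pairs (running 20/37).
From row 6: 8 unlike of 13 pairs (running 28/50).
From row 7: 1 unlike of 3 pairs (running 29/53).
Total adjacent occupied pairs: 53; unlike-type pairs: 29.

29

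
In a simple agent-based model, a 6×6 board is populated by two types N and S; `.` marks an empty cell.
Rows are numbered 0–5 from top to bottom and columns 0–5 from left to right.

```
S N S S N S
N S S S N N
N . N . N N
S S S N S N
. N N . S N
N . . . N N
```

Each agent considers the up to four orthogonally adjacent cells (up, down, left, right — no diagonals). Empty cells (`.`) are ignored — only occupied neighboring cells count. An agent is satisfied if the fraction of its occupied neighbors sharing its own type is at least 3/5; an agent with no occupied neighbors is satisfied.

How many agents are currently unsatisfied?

16

Row 0: (0,0)S 0/2 ✗ · (0,1)N 0/3 ✗ · (0,2)S 2/3 ✓ · (0,3)S 2/3 ✓ · (0,4)N 1/3 ✗ · (0,5)S 0/2 ✗
Row 1: (1,0)N 1/3 ✗ · (1,1)S 1/3 ✗ · (1,2)S 3/4 ✓ · (1,3)S 2/3 ✓ · (1,4)N 3/4 ✓ · (1,5)N 2/3 ✓
Row 2: (2,0)N 1/2 ✗ · (2,2)N 0/2 ✗ · (2,4)N 2/3 ✓ · (2,5)N 3/3 ✓
Row 3: (3,0)S 1/2 ✗ · (3,1)S 2/3 ✓ · (3,2)S 1/4 ✗ · (3,3)N 0/2 ✗ · (3,4)S 1/4 ✗ · (3,5)N 2/3 ✓
Row 4: (4,1)N 1/2 ✗ · (4,2)N 1/2 ✗ · (4,4)S 1/3 ✗ · (4,5)N 2/3 ✓
Row 5: (5,0)N 0/0 ✓ · (5,4)N 1/2 ✗ · (5,5)N 2/2 ✓
Unsatisfied: (0,0), (0,1), (0,4), (0,5), (1,0), (1,1), (2,0), (2,2), (3,0), (3,2), (3,3), (3,4), (4,1), (4,2), (4,4), (5,4) — 16 in total.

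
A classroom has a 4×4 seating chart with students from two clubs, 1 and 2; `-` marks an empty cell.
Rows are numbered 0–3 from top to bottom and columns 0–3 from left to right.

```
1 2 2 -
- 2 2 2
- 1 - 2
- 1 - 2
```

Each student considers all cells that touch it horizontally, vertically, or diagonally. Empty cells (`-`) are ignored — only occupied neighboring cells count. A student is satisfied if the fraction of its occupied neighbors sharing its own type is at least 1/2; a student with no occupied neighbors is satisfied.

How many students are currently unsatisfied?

2

Row 0: (0,0)1 0/2 not · (0,1)2 3/4 satisfied · (0,2)2 4/4 satisfied
Row 1: (1,1)2 3/5 satisfied · (1,2)2 5/6 satisfied · (1,3)2 3/3 satisfied
Row 2: (2,1)1 1/3 not · (2,3)2 3/3 satisfied
Row 3: (3,1)1 1/1 satisfied · (3,3)2 1/1 satisfied
Unsatisfied: (0,0), (2,1) — 2 in total.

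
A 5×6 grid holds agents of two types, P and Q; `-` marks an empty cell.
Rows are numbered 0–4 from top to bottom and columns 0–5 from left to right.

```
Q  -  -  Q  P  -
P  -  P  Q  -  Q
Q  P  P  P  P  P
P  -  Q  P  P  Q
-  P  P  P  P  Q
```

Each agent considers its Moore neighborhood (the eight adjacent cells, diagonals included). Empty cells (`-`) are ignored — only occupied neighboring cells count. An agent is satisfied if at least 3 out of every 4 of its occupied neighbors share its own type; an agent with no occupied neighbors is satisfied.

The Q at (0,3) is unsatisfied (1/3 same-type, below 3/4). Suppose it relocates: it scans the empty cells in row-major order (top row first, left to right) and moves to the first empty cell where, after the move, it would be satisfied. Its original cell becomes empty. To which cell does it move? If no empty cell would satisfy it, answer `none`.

Vacating (0,3). Empty cells in order:
  (0,1): 1/3 same-type → still unsatisfied.
  (0,2): 1/2 same-type → still unsatisfied.
  (0,5): 1/2 same-type → still unsatisfied.
  (1,1): 2/6 same-type → still unsatisfied.
  (1,4): 2/6 same-type → still unsatisfied.
  (3,1): 2/7 same-type → still unsatisfied.
  (4,0): 0/2 same-type → still unsatisfied.

none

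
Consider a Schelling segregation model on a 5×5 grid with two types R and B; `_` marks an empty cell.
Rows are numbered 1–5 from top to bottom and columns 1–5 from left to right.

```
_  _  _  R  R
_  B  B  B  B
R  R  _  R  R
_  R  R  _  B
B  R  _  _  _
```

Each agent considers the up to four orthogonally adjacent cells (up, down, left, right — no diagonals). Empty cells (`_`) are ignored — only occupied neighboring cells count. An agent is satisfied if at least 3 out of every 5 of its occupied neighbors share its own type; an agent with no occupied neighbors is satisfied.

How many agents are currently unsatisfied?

10

Row 1: (1,4)R 1/2 unhappy · (1,5)R 1/2 unhappy
Row 2: (2,2)B 1/2 unhappy · (2,3)B 2/2 ok · (2,4)B 2/4 unhappy · (2,5)B 1/3 unhappy
Row 3: (3,1)R 1/1 ok · (3,2)R 2/3 ok · (3,4)R 1/2 unhappy · (3,5)R 1/3 unhappy
Row 4: (4,2)R 3/3 ok · (4,3)R 1/1 ok · (4,5)B 0/1 unhappy
Row 5: (5,1)B 0/1 unhappy · (5,2)R 1/2 unhappy
Unsatisfied: (1,4), (1,5), (2,2), (2,4), (2,5), (3,4), (3,5), (4,5), (5,1), (5,2) — 10 in total.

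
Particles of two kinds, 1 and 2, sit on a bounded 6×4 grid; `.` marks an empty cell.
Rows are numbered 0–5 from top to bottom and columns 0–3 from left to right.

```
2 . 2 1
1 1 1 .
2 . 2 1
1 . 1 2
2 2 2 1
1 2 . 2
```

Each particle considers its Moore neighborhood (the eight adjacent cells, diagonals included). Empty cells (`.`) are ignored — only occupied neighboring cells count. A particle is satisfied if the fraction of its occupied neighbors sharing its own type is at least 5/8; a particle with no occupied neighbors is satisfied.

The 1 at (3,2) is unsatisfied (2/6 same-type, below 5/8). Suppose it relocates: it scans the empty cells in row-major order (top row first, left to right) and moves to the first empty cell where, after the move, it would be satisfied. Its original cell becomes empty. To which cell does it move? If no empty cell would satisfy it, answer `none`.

Vacating (3,2). Empty cells in order:
  (0,1): 3/5 same-type → still unsatisfied.
  (1,3): 3/5 same-type → still unsatisfied.
  (2,1): 4/6 same-type → satisfied — stop here.

(2,1)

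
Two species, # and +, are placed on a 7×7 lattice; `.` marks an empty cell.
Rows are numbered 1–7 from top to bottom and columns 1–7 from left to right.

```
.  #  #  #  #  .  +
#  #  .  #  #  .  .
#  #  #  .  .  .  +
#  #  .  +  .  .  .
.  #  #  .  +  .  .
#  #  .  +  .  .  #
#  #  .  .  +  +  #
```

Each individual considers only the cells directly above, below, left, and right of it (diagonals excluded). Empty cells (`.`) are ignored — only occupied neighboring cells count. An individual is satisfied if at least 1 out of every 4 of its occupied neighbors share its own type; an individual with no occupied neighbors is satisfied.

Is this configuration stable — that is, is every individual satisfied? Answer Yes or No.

Yes

Row 1: (1,2)# 2/2 ✓ · (1,3)# 2/2 ✓ · (1,4)# 3/3 ✓ · (1,5)# 2/2 ✓ · (1,7)+ 0/0 ✓
Row 2: (2,1)# 2/2 ✓ · (2,2)# 3/3 ✓ · (2,4)# 2/2 ✓ · (2,5)# 2/2 ✓
Row 3: (3,1)# 3/3 ✓ · (3,2)# 4/4 ✓ · (3,3)# 1/1 ✓ · (3,7)+ 0/0 ✓
Row 4: (4,1)# 2/2 ✓ · (4,2)# 3/3 ✓ · (4,4)+ 0/0 ✓
Row 5: (5,2)# 3/3 ✓ · (5,3)# 1/1 ✓ · (5,5)+ 0/0 ✓
Row 6: (6,1)# 2/2 ✓ · (6,2)# 3/3 ✓ · (6,4)+ 0/0 ✓ · (6,7)# 1/1 ✓
Row 7: (7,1)# 2/2 ✓ · (7,2)# 2/2 ✓ · (7,5)+ 1/1 ✓ · (7,6)+ 1/2 ✓ · (7,7)# 1/2 ✓
All meet the threshold, so the configuration is stable.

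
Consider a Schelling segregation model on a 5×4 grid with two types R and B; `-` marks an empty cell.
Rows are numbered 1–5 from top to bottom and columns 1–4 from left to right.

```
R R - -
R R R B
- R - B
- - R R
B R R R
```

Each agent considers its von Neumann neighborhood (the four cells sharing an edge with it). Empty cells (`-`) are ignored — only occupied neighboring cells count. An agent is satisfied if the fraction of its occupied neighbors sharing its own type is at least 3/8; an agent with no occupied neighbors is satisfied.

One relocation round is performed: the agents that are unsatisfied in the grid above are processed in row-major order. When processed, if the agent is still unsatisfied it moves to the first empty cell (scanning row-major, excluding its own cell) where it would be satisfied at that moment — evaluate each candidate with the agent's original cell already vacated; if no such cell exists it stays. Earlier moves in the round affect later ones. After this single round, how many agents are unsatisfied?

Initially unsatisfied (in order): (5,1).
  (5,1) → (1,4).
Resulting grid:
R R - B
R R R B
- R - B
- - R R
- R R R
All satisfied now.

0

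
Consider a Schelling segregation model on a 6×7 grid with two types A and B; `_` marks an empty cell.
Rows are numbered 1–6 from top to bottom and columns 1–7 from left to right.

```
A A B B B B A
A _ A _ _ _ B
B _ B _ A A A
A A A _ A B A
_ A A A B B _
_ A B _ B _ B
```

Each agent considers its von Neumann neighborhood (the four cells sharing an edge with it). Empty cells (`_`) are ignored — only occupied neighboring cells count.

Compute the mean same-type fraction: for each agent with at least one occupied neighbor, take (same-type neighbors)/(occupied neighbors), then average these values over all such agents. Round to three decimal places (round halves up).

(1,1)A 2/2
(1,2)A 1/2
(1,3)B 1/3
(1,4)B 2/2
(1,5)B 2/2
(1,6)B 1/2
(1,7)A 0/2
(2,1)A 1/2
(2,3)A 0/2
(2,7)B 0/2
(3,1)B 0/2
(3,3)B 0/2
(3,5)A 2/2
(3,6)A 2/3
(3,7)A 2/3
(4,1)A 1/2
(4,2)A 3/3
(4,3)A 2/3
(4,5)A 1/3
(4,6)B 1/4
(4,7)A 1/2
(5,2)A 3/3
(5,3)A 3/4
(5,4)A 1/2
(5,5)B 2/4
(5,6)B 2/2
(6,2)A 1/2
(6,3)B 0/2
(6,5)B 1/1
(6,7)B — no occupied neighbors
Sum over 29 agents: 2/2 + 1/2 + 1/3 + 2/2 + 2/2 + 1/2 + 0/2 + 1/2 + 0/2 + 0/2 + 0/2 + 0/2 + 2/2 + 2/3 + 2/3 + 1/2 + 3/3 + 2/3 + 1/3 + 1/4 + 1/2 + 3/3 + 3/4 + 1/2 + 2/4 + 2/2 + 1/2 + 0/2 + 1/1 = 47/3; mean = 47/3 ÷ 29 = 47/87 = 0.540229… → 0.540.

0.540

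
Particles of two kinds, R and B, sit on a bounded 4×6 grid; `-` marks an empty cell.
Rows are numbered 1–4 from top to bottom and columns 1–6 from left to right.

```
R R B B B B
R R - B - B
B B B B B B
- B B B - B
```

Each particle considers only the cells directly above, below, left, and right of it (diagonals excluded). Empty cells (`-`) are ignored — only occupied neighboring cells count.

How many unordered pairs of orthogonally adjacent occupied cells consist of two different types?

Scan each occupied cell's neighbors to the right and below so each pair is counted once.
From row 1: 1 unlike of 9 pairs (running 1/9).
From row 2: 2 unlike of 5 pairs (running 3/14).
From row 3: 0 unlike of 9 pairs (running 3/23).
From row 4: 0 unlike of 2 pairs (running 3/25).
Total adjacent occupied pairs: 25; unlike-type pairs: 3.

3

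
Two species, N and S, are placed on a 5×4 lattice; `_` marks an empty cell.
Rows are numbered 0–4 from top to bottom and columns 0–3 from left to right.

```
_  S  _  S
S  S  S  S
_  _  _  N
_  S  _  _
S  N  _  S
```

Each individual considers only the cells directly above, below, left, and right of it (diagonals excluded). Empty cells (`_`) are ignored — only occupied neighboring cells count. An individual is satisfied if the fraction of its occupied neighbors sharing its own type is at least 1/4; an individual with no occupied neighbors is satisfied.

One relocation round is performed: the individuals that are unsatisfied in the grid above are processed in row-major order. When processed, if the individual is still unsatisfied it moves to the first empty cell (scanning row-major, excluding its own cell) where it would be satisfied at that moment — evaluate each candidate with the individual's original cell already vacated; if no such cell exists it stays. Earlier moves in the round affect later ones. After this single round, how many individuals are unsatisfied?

Initially unsatisfied (in order): (2,3), (3,1), (4,0), (4,1).
  (2,3) → (4,2).
  (3,1) → (0,0).
  (4,0) → (0,2).
  (4,1): now satisfied by earlier moves; stays.
Resulting grid:
S S S S
S S S S
_ _ _ _
_ _ _ _
_ N N S
Unsatisfied now: (4,3).

1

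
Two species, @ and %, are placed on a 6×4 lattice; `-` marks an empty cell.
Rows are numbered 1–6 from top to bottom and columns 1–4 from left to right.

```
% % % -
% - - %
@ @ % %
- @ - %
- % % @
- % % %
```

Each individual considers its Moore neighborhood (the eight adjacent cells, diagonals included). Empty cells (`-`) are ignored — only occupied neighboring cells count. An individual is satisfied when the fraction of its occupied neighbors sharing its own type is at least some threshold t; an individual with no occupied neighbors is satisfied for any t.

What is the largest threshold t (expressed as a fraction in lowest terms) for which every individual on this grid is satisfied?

0/1

(1,1)% 2/2
(1,2)% 3/3
(1,3)% 2/2
(2,1)% 2/4
(2,4)% 3/3
(3,1)@ 2/3
(3,2)@ 2/4
(3,3)% 3/5
(3,4)% 3/3
(4,2)@ 2/5
(4,4)% 3/4
(5,2)% 3/4
(5,3)% 5/7
(5,4)@ 0/4
(6,2)% 3/3
(6,3)% 4/5
(6,4)% 2/3
The smallest same-type fraction is 0/4 at (5,4), which reduces to 0/1. Any threshold above that leaves this individual unsatisfied.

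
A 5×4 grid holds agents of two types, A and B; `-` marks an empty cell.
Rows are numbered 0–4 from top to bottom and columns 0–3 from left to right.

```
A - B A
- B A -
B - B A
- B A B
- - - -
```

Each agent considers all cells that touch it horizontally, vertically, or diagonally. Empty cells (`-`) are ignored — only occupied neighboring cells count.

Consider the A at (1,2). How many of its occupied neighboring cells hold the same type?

2

Occupied neighbors of (1,2): (0,2)=B, (0,3)=A, (1,1)=B, (2,2)=B, (2,3)=A.
Same type (A): 2 of 5.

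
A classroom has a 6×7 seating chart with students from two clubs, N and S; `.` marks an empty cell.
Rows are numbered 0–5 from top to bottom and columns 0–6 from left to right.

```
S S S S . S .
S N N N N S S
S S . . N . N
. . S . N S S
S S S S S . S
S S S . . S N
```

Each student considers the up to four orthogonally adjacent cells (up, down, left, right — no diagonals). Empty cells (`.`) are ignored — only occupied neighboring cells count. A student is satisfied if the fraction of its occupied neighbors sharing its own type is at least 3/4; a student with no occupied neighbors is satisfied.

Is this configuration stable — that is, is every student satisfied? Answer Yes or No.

(0,0)S 2/2 ✓
(0,1)S 2/3 ✗
(0,2)S 2/3 ✗
(0,3)S 1/2 ✗
(0,5)S 1/1 ✓
(1,0)S 2/3 ✗
(1,1)N 1/4 ✗
(1,2)N 2/3 ✗
(1,3)N 2/3 ✗
(1,4)N 2/3 ✗
(1,5)S 2/3 ✗
(1,6)S 1/2 ✗
(2,0)S 2/2 ✓
(2,1)S 1/2 ✗
(2,4)N 2/2 ✓
(2,6)N 0/2 ✗
(3,2)S 1/1 ✓
(3,4)N 1/3 ✗
(3,5)S 1/2 ✗
(3,6)S 2/3 ✗
(4,0)S 2/2 ✓
(4,1)S 3/3 ✓
(4,2)S 4/4 ✓
(4,3)S 2/2 ✓
(4,4)S 1/2 ✗
(4,6)S 1/2 ✗
(5,0)S 2/2 ✓
(5,1)S 3/3 ✓
(5,2)S 2/2 ✓
(5,5)S 0/1 ✗
(5,6)N 0/2 ✗
For instance (0,1) has only 2/3 same-type neighbors, below 3/4.

No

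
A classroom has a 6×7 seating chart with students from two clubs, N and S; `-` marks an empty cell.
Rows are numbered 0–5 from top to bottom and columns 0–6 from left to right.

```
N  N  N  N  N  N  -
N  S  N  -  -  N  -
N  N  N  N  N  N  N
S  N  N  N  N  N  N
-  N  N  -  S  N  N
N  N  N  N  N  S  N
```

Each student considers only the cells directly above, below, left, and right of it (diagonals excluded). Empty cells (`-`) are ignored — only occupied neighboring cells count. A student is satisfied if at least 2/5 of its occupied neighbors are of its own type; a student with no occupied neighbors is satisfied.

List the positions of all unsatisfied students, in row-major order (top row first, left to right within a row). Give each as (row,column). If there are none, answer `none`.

Row 0: (0,0)N 2/2 ok · (0,1)N 2/3 ok · (0,2)N 3/3 ok · (0,3)N 2/2 ok · (0,4)N 2/2 ok · (0,5)N 2/2 ok
Row 1: (1,0)N 2/3 ok · (1,1)S 0/4 unhappy · (1,2)N 2/3 ok · (1,5)N 2/2 ok
Row 2: (2,0)N 2/3 ok · (2,1)N 3/4 ok · (2,2)N 4/4 ok · (2,3)N 3/3 ok · (2,4)N 3/3 ok · (2,5)N 4/4 ok · (2,6)N 2/2 ok
Row 3: (3,0)S 0/2 unhappy · (3,1)N 3/4 ok · (3,2)N 4/4 ok · (3,3)N 3/3 ok · (3,4)N 3/4 ok · (3,5)N 4/4 ok · (3,6)N 3/3 ok
Row 4: (4,1)N 3/3 ok · (4,2)N 3/3 ok · (4,4)S 0/3 unhappy · (4,5)N 2/4 ok · (4,6)N 3/3 ok
Row 5: (5,0)N 1/1 ok · (5,1)N 3/3 ok · (5,2)N 3/3 ok · (5,3)N 2/2 ok · (5,4)N 1/3 unhappy · (5,5)S 0/3 unhappy · (5,6)N 1/2 ok

(1,1), (3,0), (4,4), (5,4), (5,5)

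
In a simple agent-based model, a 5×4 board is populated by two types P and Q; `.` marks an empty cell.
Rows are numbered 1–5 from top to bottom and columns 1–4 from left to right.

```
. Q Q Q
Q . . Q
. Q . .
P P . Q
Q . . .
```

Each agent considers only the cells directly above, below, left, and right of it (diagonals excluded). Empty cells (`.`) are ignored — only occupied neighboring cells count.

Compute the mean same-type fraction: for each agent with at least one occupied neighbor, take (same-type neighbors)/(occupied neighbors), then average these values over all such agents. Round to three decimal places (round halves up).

(1,2)Q 1/1
(1,3)Q 2/2
(1,4)Q 2/2
(2,1)Q — no occupied neighbors
(2,4)Q 1/1
(3,2)Q 0/1
(4,1)P 1/2
(4,2)P 1/2
(4,4)Q — no occupied neighbors
(5,1)Q 0/1
Sum over 8 agents: 1/1 + 2/2 + 2/2 + 1/1 + 0/1 + 1/2 + 1/2 + 0/1 = 5; mean = 5 ÷ 8 = 5/8 = 0.625 → 0.625.

0.625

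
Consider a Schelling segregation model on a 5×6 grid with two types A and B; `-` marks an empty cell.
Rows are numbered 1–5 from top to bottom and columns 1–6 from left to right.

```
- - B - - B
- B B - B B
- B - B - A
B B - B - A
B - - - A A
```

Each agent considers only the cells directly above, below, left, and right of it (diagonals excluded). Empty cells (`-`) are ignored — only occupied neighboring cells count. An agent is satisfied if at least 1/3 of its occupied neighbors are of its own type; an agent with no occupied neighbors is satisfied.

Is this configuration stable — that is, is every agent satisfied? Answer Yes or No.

(1,3)B 1/1 ok
(1,6)B 1/1 ok
(2,2)B 2/2 ok
(2,3)B 2/2 ok
(2,5)B 1/1 ok
(2,6)B 2/3 ok
(3,2)B 2/2 ok
(3,4)B 1/1 ok
(3,6)A 1/2 ok
(4,1)B 2/2 ok
(4,2)B 2/2 ok
(4,4)B 1/1 ok
(4,6)A 2/2 ok
(5,1)B 1/1 ok
(5,5)A 1/1 ok
(5,6)A 2/2 ok
All meet the threshold, so the configuration is stable.

Yes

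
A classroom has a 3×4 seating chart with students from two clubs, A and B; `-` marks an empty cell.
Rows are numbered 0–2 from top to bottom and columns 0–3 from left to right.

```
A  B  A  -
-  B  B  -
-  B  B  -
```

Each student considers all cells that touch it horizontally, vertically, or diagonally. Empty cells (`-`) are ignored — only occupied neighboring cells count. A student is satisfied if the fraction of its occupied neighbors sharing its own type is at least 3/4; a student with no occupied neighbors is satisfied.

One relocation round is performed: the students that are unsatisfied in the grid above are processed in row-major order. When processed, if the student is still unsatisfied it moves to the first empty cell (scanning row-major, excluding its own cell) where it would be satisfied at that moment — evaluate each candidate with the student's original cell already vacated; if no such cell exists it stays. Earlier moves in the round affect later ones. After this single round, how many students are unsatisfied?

1

Initially unsatisfied (in order): (0,0), (0,1), (0,2), (1,1).
  (0,0): no empty cell satisfies it; stays.
  (0,1) → (2,0).
  (0,2): no empty cell satisfies it; stays.
  (1,1) → (2,3).
Resulting grid:
A - A -
- - B -
B B B B
Unsatisfied now: (0,2).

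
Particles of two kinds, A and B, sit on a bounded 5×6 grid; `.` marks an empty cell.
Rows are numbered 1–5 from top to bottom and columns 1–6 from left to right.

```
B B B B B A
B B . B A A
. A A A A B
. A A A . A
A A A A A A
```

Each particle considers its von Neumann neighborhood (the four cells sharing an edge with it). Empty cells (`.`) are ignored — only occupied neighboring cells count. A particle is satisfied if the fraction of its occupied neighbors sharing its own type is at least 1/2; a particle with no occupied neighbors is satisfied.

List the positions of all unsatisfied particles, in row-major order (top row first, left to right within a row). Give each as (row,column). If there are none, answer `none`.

Row 1: (1,1)B 2/2 satisfied · (1,2)B 3/3 satisfied · (1,3)B 2/2 satisfied · (1,4)B 3/3 satisfied · (1,5)B 1/3 not · (1,6)A 1/2 satisfied
Row 2: (2,1)B 2/2 satisfied · (2,2)B 2/3 satisfied · (2,4)B 1/3 not · (2,5)A 2/4 satisfied · (2,6)A 2/3 satisfied
Row 3: (3,2)A 2/3 satisfied · (3,3)A 3/3 satisfied · (3,4)A 3/4 satisfied · (3,5)A 2/3 satisfied · (3,6)B 0/3 not
Row 4: (4,2)A 3/3 satisfied · (4,3)A 4/4 satisfied · (4,4)A 3/3 satisfied · (4,6)A 1/2 satisfied
Row 5: (5,1)A 1/1 satisfied · (5,2)A 3/3 satisfied · (5,3)A 3/3 satisfied · (5,4)A 3/3 satisfied · (5,5)A 2/2 satisfied · (5,6)A 2/2 satisfied

(1,5), (2,4), (3,6)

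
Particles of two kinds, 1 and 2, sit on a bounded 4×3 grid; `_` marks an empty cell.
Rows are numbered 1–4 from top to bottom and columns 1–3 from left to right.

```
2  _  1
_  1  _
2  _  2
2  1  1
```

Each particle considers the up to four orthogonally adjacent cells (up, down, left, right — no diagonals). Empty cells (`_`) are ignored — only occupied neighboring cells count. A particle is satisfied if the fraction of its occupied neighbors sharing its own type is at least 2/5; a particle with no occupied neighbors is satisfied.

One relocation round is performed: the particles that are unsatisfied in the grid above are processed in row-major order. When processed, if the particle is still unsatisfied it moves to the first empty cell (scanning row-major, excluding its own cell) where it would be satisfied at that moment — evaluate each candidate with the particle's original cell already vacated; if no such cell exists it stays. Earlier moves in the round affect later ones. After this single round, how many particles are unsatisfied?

Initially unsatisfied (in order): (3,3).
  (3,3) → (2,1).
Resulting grid:
2 _ 1
2 1 _
2 _ _
2 1 1
Unsatisfied now: (2,2).

1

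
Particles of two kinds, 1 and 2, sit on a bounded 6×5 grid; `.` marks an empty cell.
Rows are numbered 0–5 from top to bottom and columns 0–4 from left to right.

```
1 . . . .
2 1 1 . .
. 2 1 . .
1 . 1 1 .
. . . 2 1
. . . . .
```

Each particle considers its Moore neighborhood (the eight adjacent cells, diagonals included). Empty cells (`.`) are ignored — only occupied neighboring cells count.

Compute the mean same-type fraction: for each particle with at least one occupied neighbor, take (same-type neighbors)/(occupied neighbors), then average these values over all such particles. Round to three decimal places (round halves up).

0.438

(0,0)1 1/2
(1,0)2 1/3
(1,1)1 3/5
(1,2)1 2/3
(2,1)2 1/6
(2,2)1 4/5
(3,0)1 0/1
(3,2)1 2/4
(3,3)1 3/4
(4,3)2 0/3
(4,4)1 1/2
Sum over 11 particles: 1/2 + 1/3 + 3/5 + 2/3 + 1/6 + 4/5 + 0/1 + 2/4 + 3/4 + 0/3 + 1/2 = 289/60; mean = 289/60 ÷ 11 = 289/660 = 0.437878… → 0.438.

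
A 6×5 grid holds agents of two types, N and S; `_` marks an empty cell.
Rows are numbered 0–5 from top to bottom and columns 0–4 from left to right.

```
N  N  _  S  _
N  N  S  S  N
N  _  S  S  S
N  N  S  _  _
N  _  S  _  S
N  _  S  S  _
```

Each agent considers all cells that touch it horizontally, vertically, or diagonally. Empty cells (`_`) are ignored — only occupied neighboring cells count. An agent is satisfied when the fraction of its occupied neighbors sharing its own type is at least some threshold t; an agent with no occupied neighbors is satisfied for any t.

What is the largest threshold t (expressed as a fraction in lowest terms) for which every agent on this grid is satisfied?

(0,0)N 3/3
(0,1)N 3/4
(0,3)S 2/3
(1,0)N 4/4
(1,1)N 4/6
(1,2)S 4/6
(1,3)S 5/6
(1,4)N 0/4
(2,0)N 4/4
(2,2)S 4/6
(2,3)S 5/6
(2,4)S 2/3
(3,0)N 3/3
(3,1)N 3/6
(3,2)S 3/4
(4,0)N 3/3
(4,2)S 3/4
(4,4)S 1/1
(5,0)N 1/1
(5,2)S 2/2
(5,3)S 3/3
The smallest same-type fraction is 0/4 at (1,4), which reduces to 0/1. Any threshold above that leaves this agent unsatisfied.

0/1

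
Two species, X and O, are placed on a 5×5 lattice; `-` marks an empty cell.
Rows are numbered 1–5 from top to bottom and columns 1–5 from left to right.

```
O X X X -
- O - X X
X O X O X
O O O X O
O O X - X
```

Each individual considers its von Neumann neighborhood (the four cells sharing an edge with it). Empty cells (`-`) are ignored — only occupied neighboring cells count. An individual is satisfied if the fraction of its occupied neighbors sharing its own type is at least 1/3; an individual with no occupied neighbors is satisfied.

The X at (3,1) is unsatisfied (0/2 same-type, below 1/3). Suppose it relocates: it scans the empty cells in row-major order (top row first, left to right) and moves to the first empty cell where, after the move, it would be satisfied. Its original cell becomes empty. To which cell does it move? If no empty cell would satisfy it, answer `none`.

Vacating (3,1). Empty cells in order:
  (1,5): 2/2 same-type → satisfied — stop here.

(1,5)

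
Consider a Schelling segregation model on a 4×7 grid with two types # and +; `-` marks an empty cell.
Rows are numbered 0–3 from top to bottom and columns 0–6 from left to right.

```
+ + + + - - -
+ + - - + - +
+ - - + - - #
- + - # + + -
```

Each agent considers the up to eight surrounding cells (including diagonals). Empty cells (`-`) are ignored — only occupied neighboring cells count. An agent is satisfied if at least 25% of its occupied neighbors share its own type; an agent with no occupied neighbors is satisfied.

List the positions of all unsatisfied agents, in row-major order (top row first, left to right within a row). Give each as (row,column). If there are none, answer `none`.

(1,6), (2,6), (3,3)

(0,0)+ 3/3 satisfied
(0,1)+ 4/4 satisfied
(0,2)+ 3/3 satisfied
(0,3)+ 2/2 satisfied
(1,0)+ 4/4 satisfied
(1,1)+ 5/5 satisfied
(1,4)+ 2/2 satisfied
(1,6)+ 0/1 not
(2,0)+ 3/3 satisfied
(2,3)+ 2/3 satisfied
(2,6)# 0/2 not
(3,1)+ 1/1 satisfied
(3,3)# 0/2 not
(3,4)+ 2/3 satisfied
(3,5)+ 1/2 satisfied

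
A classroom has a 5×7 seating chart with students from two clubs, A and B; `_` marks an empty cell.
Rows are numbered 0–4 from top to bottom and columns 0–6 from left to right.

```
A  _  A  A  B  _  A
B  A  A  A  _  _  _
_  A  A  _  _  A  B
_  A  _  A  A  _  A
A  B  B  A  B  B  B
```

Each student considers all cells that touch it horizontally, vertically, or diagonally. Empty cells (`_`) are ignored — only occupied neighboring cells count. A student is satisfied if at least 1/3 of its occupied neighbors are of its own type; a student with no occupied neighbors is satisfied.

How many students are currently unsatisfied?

(0,0)A 1/2 satisfied
(0,2)A 4/4 satisfied
(0,3)A 3/4 satisfied
(0,4)B 0/2 not
(0,6)A 0/0 satisfied
(1,0)B 0/3 not
(1,1)A 5/6 satisfied
(1,2)A 6/6 satisfied
(1,3)A 4/5 satisfied
(2,1)A 4/5 satisfied
(2,2)A 6/6 satisfied
(2,5)A 2/3 satisfied
(2,6)B 0/2 not
(3,1)A 3/5 satisfied
(3,3)A 3/5 satisfied
(3,4)A 3/5 satisfied
(3,6)A 1/4 not
(4,0)A 1/2 satisfied
(4,1)B 1/3 satisfied
(4,2)B 1/4 not
(4,3)A 2/4 satisfied
(4,4)B 1/4 not
(4,5)B 2/4 satisfied
(4,6)B 1/2 satisfied
Unsatisfied: (0,4), (1,0), (2,6), (3,6), (4,2), (4,4) — 6 in total.

6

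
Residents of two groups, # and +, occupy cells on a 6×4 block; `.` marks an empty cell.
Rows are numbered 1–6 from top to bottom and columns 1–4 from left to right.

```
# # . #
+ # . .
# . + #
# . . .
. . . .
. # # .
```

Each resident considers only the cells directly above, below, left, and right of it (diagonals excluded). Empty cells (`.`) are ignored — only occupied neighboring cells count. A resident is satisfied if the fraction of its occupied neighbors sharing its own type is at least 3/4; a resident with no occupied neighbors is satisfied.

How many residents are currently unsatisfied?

6

(1,1)# 1/2 ✗
(1,2)# 2/2 ✓
(1,4)# 0/0 ✓
(2,1)+ 0/3 ✗
(2,2)# 1/2 ✗
(3,1)# 1/2 ✗
(3,3)+ 0/1 ✗
(3,4)# 0/1 ✗
(4,1)# 1/1 ✓
(6,2)# 1/1 ✓
(6,3)# 1/1 ✓
Unsatisfied: (1,1), (2,1), (2,2), (3,1), (3,3), (3,4) — 6 in total.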